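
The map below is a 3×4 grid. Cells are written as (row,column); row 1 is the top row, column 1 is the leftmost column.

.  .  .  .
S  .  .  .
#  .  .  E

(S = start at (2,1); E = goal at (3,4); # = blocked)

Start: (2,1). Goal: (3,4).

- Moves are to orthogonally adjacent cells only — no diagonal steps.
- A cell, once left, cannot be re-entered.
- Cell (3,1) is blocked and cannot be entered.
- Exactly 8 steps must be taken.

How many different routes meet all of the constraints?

6

Need simple routes of exactly 8 moves from (2,1) to (3,4) (Manhattan distance 4, so 2 moves are spent on a detour and 2 undoing it).
Enumerating: (2,1) (1,1) (1,2) (2,2) (3,2) (3,3) (2,3) (2,4) (3,4) | (2,1) (1,1) (1,2) (2,2) (2,3) (1,3) (1,4) (2,4) (3,4) | (2,1) (1,1) (1,2) (1,3) (2,3) (2,2) (3,2) (3,3) (3,4) | (2,1) (1,1) (1,2) (1,3) (1,4) (2,4) (2,3) (3,3) (3,4) | (2,1) (2,2) (1,2) (1,3) (1,4) (2,4) (2,3) (3,3) (3,4) | (2,1) (2,2) (3,2) (3,3) (2,3) (1,3) (1,4) (2,4) (3,4).
That gives 6 routes.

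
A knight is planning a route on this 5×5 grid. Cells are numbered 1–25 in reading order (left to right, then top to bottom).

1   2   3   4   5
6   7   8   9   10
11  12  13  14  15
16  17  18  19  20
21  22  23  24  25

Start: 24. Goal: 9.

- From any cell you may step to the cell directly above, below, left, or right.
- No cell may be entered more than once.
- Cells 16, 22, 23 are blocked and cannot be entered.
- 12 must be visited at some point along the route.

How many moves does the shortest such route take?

Any route passes through 12 somewhere between 24 and 9. Summing Manhattan distances along the two legs (24 → 12 → 9) gives a lower bound of 4 + 3 = 7 moves.
A route of 7 moves achieves this: 24 → 19 → 14 → 13 → 12 → 7 → 8 → 9.
Since 7 matches the lower bound, it is optimal.

7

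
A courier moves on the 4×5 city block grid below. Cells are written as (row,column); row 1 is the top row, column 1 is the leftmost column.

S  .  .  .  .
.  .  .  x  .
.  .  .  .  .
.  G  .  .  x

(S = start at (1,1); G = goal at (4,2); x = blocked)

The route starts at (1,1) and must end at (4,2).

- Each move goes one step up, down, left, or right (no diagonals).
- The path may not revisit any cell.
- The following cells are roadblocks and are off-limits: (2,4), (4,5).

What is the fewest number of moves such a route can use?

The Manhattan distance from (1,1) to (4,2) is |1−4| + |1−2| = 4, so at least 4 moves are needed.
A route of 4 moves achieves this: (1,1) → (2,1) → (3,1) → (4,1) → (4,2).
Since 4 matches the lower bound, it is optimal.

4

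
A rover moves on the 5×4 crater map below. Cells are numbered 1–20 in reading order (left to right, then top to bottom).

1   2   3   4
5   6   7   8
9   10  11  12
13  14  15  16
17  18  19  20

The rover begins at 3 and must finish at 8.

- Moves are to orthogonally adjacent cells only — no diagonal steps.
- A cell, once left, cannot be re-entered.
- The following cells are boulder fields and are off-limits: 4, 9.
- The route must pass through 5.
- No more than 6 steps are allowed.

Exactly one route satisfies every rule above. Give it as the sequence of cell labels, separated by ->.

3 -> 2 -> 1 -> 5 -> 6 -> 7 -> 8

The 6-move cap with required stops at 5 leaves no slack for detours.
Route from 3: 2× left (reaching 1), down to 5, 3× right (reaching 8) — 6 moves in all.
Check: all required cells visited; 6 ≤ 6 moves.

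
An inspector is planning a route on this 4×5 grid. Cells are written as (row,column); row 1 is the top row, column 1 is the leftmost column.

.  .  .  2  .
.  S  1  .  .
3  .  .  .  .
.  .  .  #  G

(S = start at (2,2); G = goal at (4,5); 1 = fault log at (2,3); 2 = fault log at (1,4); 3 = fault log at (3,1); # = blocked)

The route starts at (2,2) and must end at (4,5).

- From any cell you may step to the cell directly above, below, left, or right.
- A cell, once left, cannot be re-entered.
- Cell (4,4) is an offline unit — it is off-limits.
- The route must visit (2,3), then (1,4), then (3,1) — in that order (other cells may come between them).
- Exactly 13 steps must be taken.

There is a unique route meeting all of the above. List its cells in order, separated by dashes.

The waypoints must appear in the order (2,3), (1,4), (3,1), with no cell reused.
Route from (2,2): 2× right (reaching (2,4)), up to (1,4), 3× left (reaching (1,1)), 2× down (reaching (3,1)), 4× right (reaching (3,5)), down to (4,5) — 13 moves in all.
Check: order respected (1 at step 1, 2 at step 3, 3 at step 8); 13 moves as required.

(2,2) - (2,3) - (2,4) - (1,4) - (1,3) - (1,2) - (1,1) - (2,1) - (3,1) - (3,2) - (3,3) - (3,4) - (3,5) - (4,5)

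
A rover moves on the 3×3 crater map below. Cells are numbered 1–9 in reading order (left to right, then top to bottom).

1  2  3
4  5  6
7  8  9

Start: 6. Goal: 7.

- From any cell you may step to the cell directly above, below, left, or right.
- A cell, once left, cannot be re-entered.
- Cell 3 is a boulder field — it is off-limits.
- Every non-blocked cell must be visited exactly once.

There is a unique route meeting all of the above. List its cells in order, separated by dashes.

6 - 9 - 8 - 5 - 2 - 1 - 4 - 7

Need to visit all 8 open cells exactly once, starting at 6 and ending at 7.
Cell 1 has only two open neighbours (4 and 2), so the path must pass straight through it: one of those is the cell it's entered from and the other is where it exits.
Route from 6: down to 9, left to 8, 2× up (reaching 2), left to 1, 2× down (reaching 7) — 7 moves in all.
Check: all 8 open cells covered.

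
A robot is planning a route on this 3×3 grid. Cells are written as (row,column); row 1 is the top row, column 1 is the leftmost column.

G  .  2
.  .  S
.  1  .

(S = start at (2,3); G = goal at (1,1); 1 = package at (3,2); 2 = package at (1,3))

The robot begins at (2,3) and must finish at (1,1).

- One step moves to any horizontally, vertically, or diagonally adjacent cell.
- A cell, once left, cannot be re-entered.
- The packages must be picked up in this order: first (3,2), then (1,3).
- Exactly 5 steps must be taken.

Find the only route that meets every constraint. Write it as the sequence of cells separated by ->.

(2,3) -> (3,2) -> (2,2) -> (1,3) -> (1,2) -> (1,1)

The waypoints must appear in the order (3,2), (1,3), with no cell reused.
Route from (2,3): down-left 1 to (3,2), up 1 to (2,2), up-right 1 to (1,3), left 2 to (1,1) — 5 moves in all.
Check: order respected (1 at step 1, 2 at step 3); 5 moves as required.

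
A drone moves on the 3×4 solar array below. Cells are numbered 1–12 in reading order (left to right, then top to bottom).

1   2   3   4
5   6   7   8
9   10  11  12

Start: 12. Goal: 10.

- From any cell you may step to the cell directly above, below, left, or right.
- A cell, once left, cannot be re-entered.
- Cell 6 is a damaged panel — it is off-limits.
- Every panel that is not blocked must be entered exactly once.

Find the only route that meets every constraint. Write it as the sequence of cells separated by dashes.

12 - 11 - 7 - 8 - 4 - 3 - 2 - 1 - 5 - 9 - 10

Need to visit all 11 open cells exactly once, starting at 12 and ending at 10.
Route from 12: left 1 to 11, up 1 to 7, right 1 to 8, up 1 to 4, left 3 to 1, down 2 to 9, right 1 to 10 — 10 moves in all.
Check: all 11 open cells covered.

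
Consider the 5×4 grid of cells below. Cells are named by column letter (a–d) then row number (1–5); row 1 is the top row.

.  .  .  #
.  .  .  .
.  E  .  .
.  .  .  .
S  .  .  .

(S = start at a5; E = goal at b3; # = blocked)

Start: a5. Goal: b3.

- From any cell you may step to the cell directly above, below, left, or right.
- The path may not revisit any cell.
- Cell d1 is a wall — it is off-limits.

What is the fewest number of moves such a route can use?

3

The Manhattan distance from a5 to b3 is |5−3| + |1−2| = 3, so at least 3 moves are needed.
A route of 3 moves achieves this: a5 → a4 → a3 → b3.
Since 3 matches the lower bound, it is optimal.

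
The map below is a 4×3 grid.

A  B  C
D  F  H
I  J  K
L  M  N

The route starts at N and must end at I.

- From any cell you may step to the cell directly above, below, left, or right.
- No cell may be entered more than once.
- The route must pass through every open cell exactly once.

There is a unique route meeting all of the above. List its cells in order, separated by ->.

Need to visit all 12 open cells exactly once, starting at N and ending at I.
Cell L has only two open neighbours (I and M), so the path must pass straight through it: one of those is the cell it's entered from and the other is where it exits.
Route from N: 3× up (reaching C), 2× left (reaching A), down to D, right to F, 2× down (reaching M), left to L, up to I — 11 moves in all.
Check: all 12 open cells covered.

N -> K -> H -> C -> B -> A -> D -> F -> J -> M -> L -> I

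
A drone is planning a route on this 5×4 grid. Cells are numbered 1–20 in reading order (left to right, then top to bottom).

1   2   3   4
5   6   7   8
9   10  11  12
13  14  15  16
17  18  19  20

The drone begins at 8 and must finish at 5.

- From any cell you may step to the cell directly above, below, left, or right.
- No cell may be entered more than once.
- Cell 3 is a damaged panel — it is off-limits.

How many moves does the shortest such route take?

The Manhattan distance from 8 to 5 is |2−2| + |4−1| = 3, so at least 3 moves are needed.
A route of 3 moves achieves this: 8 → 7 → 6 → 5.
Since 3 matches the lower bound, it is optimal.

3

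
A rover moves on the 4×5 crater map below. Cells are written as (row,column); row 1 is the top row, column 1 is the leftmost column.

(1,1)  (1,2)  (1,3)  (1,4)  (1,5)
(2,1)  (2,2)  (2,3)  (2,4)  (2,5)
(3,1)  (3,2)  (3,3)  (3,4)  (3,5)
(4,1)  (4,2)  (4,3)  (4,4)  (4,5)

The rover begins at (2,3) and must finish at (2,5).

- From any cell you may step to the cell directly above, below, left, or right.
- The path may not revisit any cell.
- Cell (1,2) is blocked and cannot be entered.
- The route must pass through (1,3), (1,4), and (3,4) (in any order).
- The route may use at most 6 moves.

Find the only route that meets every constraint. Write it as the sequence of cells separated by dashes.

The budget equals the shortest possible length, so every move has to be on a shortest route through the required cells.
Route from (2,3): up 1 to (1,3), right 1 to (1,4), down 2 to (3,4), right 1 to (3,5), up 1 to (2,5) — 6 moves in all.
Check: all required cells visited; 6 ≤ 6 moves.

(2,3) - (1,3) - (1,4) - (2,4) - (3,4) - (3,5) - (2,5)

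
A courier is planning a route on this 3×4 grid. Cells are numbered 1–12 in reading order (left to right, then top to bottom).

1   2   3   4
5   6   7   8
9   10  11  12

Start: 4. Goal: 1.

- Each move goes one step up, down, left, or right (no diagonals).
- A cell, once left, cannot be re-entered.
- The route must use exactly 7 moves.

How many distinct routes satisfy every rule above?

16

Need simple routes of exactly 7 moves from 4 to 1 (Manhattan distance 3, so 2 moves are spent on a detour and 2 undoing it).
Branch systematically from the start, pruning whenever the remaining move budget drops below the Manhattan distance to 1 or differs from it in parity. Grouping the completions by first move — via 8: 11; via 3: 5 — and summing: 11 + 5 = 16.
That gives 16 routes.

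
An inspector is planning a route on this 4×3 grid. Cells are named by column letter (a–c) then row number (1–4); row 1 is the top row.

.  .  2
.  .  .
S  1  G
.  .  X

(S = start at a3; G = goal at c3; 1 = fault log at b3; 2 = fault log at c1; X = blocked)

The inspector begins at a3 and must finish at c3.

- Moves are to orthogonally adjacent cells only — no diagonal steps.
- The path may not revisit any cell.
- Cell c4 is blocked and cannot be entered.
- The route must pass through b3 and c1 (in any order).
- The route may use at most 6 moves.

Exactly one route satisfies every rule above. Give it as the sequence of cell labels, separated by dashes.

Any route must reach b3 and c1 and still end at c3 within 6 moves, so the order of the required stops is forced.
Route from a3: right 1 to b3, up 2 to b1, right 1 to c1, down 2 to c3 — 6 moves in all.
Check: all required cells visited; 6 ≤ 6 moves.

a3 - b3 - b2 - b1 - c1 - c2 - c3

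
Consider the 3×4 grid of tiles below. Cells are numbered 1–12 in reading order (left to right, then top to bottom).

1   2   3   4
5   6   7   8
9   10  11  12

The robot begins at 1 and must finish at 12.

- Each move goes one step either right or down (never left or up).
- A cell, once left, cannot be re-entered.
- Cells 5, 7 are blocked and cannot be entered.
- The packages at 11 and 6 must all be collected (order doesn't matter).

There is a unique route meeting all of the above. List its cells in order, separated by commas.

1, 2, 6, 10, 11, 12

Moves only go right or down, so the column and row indices never decrease.
Route from 1: right to 2, 2× down (reaching 10), 2× right (reaching 12) — 5 moves in all.
Check: all required cells visited.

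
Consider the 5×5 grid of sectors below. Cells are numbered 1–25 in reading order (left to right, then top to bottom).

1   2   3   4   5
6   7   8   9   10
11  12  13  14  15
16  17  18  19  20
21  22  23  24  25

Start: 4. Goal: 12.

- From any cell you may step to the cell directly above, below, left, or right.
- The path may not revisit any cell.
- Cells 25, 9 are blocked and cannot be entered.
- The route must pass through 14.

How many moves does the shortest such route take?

6

Any route passes through 14 somewhere between 4 and 12. Summing Manhattan distances along the two legs (4 → 14 → 12) gives a lower bound of 2 + 2 = 4 moves.
That bound ignores the blocked cells. Measuring each leg by the fewest moves that actually steer around them (4→14: 4; 14→12: 2) raises the lower bound to 6.
A route of 6 moves exists: 4 → 5 → 10 → 15 → 14 → 13 → 12.
Since 6 matches that lower bound, it is optimal.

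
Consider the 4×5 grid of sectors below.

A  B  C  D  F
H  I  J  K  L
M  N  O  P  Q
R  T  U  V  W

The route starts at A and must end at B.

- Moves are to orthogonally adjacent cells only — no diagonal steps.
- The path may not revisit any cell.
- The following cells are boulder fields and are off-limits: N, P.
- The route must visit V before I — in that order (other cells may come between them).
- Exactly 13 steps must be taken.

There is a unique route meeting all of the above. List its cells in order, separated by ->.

The waypoints must appear in the order V, I, with no cell reused.
Route from A: 3× down (reaching R), 4× right (reaching W), 2× up (reaching L), 3× left (reaching I), up to B — 13 moves in all.
Check: order respected (V at step 6, I at step 12); 13 moves as required.

A -> H -> M -> R -> T -> U -> V -> W -> Q -> L -> K -> J -> I -> B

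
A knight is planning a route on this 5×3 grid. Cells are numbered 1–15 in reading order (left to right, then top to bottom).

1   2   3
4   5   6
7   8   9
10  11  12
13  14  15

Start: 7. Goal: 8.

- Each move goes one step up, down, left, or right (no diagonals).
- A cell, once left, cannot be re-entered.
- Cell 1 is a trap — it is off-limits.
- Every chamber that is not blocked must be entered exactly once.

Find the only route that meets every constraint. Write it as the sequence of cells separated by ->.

7 -> 4 -> 5 -> 2 -> 3 -> 6 -> 9 -> 12 -> 15 -> 14 -> 13 -> 10 -> 11 -> 8

Need to visit all 14 open cells exactly once, starting at 7 and ending at 8.
Cell 13 has only two open neighbours (10 and 14), so the path must pass straight through it: one of those is the cell it's entered from and the other is where it exits.
Route from 7: up to 4, right to 5, up to 2, right to 3, 4× down (reaching 15), 2× left (reaching 13), up to 10, right to 11, up to 8 — 13 moves in all.
Check: all 14 open cells covered.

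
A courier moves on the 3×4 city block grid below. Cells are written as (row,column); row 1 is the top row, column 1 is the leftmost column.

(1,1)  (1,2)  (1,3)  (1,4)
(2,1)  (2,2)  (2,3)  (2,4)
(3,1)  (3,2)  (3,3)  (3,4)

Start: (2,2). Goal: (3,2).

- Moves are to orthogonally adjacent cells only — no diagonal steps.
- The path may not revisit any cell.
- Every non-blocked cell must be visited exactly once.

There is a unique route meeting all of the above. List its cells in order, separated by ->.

Need to visit all 12 open cells exactly once, starting at (2,2) and ending at (3,2).
Cell (1,1) has only two open neighbours ((2,1) and (1,2)), so the path must pass straight through it: one of those is the cell it's entered from and the other is where it exits.
Route from (2,2): right to (2,3), down to (3,3), right to (3,4), 2× up (reaching (1,4)), 3× left (reaching (1,1)), 2× down (reaching (3,1)), right to (3,2) — 11 moves in all.
Check: all 12 open cells covered.

(2,2) -> (2,3) -> (3,3) -> (3,4) -> (2,4) -> (1,4) -> (1,3) -> (1,2) -> (1,1) -> (2,1) -> (3,1) -> (3,2)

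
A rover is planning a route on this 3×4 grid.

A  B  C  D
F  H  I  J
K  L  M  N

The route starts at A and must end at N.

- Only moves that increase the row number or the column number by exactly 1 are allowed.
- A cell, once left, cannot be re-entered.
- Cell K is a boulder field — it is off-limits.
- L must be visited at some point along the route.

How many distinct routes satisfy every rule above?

A right/down-only route from A to N makes exactly 2 down-moves and 3 right-moves in some order.
With no other constraints that would be C(5,2) = 10 routes.
Split at L and multiply the segment counts (each segment already excludes blocked cells): A→L: 2; L→N: 1; product = 2.
That gives 2 routes.

2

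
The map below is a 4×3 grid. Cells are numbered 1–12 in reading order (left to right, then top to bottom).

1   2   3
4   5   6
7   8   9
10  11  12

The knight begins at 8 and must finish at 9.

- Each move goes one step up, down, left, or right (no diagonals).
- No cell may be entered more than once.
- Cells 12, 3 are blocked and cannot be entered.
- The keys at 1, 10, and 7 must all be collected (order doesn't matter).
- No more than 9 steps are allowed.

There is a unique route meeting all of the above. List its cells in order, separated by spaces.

Any route must reach 1, 10, and 7 and still end at 9 within 9 moves, so the order of the required stops is forced.
Route from 8: down 1 to 11, left 1 to 10, up 3 to 1, right 1 to 2, down 1 to 5, right 1 to 6, down 1 to 9 — 9 moves in all.
Check: all required cells visited; 9 ≤ 9 moves.

8 11 10 7 4 1 2 5 6 9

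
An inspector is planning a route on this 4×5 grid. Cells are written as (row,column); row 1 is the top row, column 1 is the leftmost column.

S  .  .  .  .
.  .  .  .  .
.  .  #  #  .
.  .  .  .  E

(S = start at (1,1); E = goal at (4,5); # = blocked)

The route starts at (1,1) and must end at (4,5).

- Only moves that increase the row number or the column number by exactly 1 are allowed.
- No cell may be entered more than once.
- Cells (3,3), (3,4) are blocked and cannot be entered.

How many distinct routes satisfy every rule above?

A right/down-only route from (1,1) to (4,5) makes exactly 3 down-moves and 4 right-moves in some order.
With no other constraints that would be C(7,3) = 35 routes.
Subtract routes through each blocked cell (inclusion–exclusion for overlaps): − through (3,3): 18 − through (3,4): 20 + through (3,3)&(3,4): 12 → 9.
That gives 9 routes.

9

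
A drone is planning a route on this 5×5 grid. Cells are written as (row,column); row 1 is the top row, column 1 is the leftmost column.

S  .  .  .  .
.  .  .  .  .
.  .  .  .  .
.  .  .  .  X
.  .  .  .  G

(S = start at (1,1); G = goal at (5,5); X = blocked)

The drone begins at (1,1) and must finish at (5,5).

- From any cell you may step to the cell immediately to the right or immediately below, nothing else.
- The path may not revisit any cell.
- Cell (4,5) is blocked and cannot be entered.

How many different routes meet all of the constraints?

35

A right/down-only route from (1,1) to (5,5) makes exactly 4 down-moves and 4 right-moves in some order.
With no other constraints that would be C(8,4) = 70 routes.
Subtract routes through each blocked cell (inclusion–exclusion for overlaps): − through (4,5): 35 → 35.
That gives 35 routes.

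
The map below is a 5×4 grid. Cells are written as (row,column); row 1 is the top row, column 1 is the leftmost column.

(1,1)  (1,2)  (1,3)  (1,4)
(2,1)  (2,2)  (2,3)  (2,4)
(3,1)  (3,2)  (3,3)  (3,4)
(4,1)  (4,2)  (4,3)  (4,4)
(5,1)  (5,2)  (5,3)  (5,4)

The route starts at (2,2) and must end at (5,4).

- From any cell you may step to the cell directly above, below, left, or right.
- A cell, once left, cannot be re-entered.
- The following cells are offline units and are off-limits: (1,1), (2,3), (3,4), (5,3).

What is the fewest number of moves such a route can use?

5

The Manhattan distance from (2,2) to (5,4) is |2−5| + |2−4| = 5, so at least 5 moves are needed.
A route of 5 moves achieves this: (2,2) → (3,2) → (4,2) → (4,3) → (4,4) → (5,4).
Since 5 matches the lower bound, it is optimal.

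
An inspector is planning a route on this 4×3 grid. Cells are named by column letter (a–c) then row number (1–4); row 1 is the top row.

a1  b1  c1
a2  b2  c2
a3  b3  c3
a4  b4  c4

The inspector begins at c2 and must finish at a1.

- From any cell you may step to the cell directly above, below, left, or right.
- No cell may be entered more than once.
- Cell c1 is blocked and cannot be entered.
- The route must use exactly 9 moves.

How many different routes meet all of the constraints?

6

Need simple routes of exactly 9 moves from c2 to a1 (Manhattan distance 3, so 3 moves are spent on a detour and 3 undoing it).
Enumerating: c2 c3 c4 b4 b3 a3 a2 b2 b1 a1 | c2 c3 c4 b4 a4 a3 a2 b2 b1 a1 | c2 c3 c4 b4 a4 a3 b3 b2 b1 a1 | c2 c3 c4 b4 a4 a3 b3 b2 a2 a1 | c2 c3 b3 b4 a4 a3 a2 b2 b1 a1 | c2 b2 b3 c3 c4 b4 a4 a3 a2 a1.
That gives 6 routes.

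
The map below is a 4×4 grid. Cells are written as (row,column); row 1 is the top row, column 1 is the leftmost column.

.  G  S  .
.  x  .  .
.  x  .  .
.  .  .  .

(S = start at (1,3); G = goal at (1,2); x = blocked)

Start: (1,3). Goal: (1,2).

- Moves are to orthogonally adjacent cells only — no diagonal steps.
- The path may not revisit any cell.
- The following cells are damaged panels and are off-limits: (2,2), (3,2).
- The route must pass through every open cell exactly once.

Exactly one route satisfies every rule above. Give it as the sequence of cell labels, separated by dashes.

(1,3) - (1,4) - (2,4) - (2,3) - (3,3) - (3,4) - (4,4) - (4,3) - (4,2) - (4,1) - (3,1) - (2,1) - (1,1) - (1,2)

Need to visit all 14 open cells exactly once, starting at (1,3) and ending at (1,2).
Cell (1,1) has only two open neighbours ((2,1) and (1,2)), so the path must pass straight through it: one of those is the cell it's entered from and the other is where it exits.
Route from (1,3): right to (1,4), down to (2,4), left to (2,3), down to (3,3), right to (3,4), down to (4,4), 3× left (reaching (4,1)), 3× up (reaching (1,1)), right to (1,2) — 13 moves in all.
Check: all 14 open cells covered.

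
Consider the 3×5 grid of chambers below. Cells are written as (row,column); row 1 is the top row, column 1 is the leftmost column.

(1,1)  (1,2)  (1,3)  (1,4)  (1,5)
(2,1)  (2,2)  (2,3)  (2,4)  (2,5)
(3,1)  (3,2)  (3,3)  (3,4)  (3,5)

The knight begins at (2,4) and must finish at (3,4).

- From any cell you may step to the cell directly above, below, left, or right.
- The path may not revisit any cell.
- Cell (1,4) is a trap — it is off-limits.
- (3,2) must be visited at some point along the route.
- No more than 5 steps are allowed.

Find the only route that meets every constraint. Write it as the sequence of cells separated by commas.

Any route must reach (3,2) and still end at (3,4) within 5 moves, so the order of the required stops is forced.
Route from (2,4): left 2 to (2,2), down 1 to (3,2), right 2 to (3,4) — 5 moves in all.
Check: all required cells visited; 5 ≤ 5 moves.

(2,4), (2,3), (2,2), (3,2), (3,3), (3,4)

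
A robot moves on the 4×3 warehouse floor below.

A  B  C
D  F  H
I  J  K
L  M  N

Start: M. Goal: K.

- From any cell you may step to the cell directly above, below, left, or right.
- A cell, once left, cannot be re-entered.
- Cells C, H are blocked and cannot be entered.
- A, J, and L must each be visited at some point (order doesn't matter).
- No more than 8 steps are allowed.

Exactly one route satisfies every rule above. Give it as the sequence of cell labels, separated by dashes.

The budget equals the shortest possible length, so every move has to be on a shortest route through the required cells.
Route from M: left 1 to L, up 3 to A, right 1 to B, down 2 to J, right 1 to K — 8 moves in all.
Check: all required cells visited; 8 ≤ 8 moves.

M - L - I - D - A - B - F - J - K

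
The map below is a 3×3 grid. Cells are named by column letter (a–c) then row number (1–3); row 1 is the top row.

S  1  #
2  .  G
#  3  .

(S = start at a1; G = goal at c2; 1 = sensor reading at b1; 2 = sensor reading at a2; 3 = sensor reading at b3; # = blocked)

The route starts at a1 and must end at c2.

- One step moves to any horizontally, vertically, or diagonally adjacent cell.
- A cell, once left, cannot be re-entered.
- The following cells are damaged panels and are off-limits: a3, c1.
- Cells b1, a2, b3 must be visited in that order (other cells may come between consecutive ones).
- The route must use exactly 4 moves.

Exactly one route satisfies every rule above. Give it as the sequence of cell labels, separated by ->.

The waypoints must appear in the order b1, a2, b3, with no cell reused.
Route from a1: right to b1, down-left to a2, down-right to b3, up-right to c2 — 4 moves in all.
Check: order respected (1 at step 1, 2 at step 2, 3 at step 3); 4 moves as required.

a1 -> b1 -> a2 -> b3 -> c2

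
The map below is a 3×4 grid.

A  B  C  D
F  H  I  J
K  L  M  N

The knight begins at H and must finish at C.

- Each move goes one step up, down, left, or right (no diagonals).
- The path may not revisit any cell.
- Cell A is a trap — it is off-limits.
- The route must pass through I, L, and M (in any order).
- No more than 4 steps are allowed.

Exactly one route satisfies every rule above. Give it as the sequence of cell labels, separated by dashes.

The 4-move cap with required stops at I, L, M leaves no slack for detours.
Route from H: down 1 to L, right 1 to M, up 2 to C — 4 moves in all.
Check: all required cells visited; 4 ≤ 4 moves.

H - L - M - I - C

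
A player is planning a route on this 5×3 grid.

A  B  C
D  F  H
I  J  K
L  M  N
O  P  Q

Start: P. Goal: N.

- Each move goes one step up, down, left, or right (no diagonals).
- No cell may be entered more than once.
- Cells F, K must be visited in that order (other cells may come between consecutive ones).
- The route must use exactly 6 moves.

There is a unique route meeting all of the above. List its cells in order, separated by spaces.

The waypoints must appear in the order F, K, with no cell reused.
Route from P: 3× up (reaching F), right to H, 2× down (reaching N) — 6 moves in all.
Check: order respected (F at step 3, K at step 5); 6 moves as required.

P M J F H K N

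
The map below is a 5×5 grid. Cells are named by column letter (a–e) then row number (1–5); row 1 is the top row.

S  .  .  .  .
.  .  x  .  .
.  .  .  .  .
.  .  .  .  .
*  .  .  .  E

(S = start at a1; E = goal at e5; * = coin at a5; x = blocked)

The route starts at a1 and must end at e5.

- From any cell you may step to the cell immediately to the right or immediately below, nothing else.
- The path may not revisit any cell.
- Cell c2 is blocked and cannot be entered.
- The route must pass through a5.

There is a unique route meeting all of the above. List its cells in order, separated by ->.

a1 -> a2 -> a3 -> a4 -> a5 -> b5 -> c5 -> d5 -> e5

Moves only go right or down, so the column and row indices never decrease.
Route from a1: 4× down (reaching a5), 4× right (reaching e5) — 8 moves in all.
Check: all required cells visited.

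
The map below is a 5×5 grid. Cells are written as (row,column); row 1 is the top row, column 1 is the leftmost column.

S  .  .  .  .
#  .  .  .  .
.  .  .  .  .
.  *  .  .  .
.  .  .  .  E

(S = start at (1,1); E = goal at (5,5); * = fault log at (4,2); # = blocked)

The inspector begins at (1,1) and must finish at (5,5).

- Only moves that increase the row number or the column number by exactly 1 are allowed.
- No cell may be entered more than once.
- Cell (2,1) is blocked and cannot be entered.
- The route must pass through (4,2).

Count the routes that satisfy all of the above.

4

A right/down-only route from (1,1) to (5,5) makes exactly 4 down-moves and 4 right-moves in some order.
With no other constraints that would be C(8,4) = 70 routes.
Split at (4,2) and multiply the segment counts (each segment already excludes blocked cells): (1,1)→(4,2): 1; (4,2)→(5,5): 4; product = 4.
That gives 4 routes.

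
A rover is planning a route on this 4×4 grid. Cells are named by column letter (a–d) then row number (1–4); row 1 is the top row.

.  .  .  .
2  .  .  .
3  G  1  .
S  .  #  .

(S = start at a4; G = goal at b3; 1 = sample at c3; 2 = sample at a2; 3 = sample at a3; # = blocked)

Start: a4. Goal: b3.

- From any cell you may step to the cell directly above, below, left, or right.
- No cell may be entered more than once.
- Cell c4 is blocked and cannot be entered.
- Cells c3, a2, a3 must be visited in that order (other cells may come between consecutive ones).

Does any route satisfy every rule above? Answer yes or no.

Ignoring the required order, 15 revisit-free routes from a4 to b3 pass through all of c3, a2, and a3; the waypoint orders that occur are a3 → a2 → c3 (15) — never c3 → a2 → a3.

no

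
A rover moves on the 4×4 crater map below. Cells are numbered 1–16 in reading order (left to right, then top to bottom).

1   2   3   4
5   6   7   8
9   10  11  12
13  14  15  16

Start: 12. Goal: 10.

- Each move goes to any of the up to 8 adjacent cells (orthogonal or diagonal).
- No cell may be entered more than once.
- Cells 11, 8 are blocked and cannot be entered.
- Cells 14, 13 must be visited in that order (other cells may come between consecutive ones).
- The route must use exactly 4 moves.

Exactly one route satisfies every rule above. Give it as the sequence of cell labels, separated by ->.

12 -> 15 -> 14 -> 13 -> 10

The waypoints must appear in the order 14, 13, with no cell reused.
Route from 12: down-left 1 to 15, left 2 to 13, up-right 1 to 10 — 4 moves in all.
Check: order respected (14 at step 2, 13 at step 3); 4 moves as required.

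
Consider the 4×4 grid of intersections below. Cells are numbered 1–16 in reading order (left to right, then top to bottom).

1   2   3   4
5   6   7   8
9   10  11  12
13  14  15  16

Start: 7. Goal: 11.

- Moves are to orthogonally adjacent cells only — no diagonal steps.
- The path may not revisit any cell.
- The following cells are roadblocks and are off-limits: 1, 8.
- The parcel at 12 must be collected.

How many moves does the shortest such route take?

7

Any route passes through 12 somewhere between 7 and 11. Summing Manhattan distances along the two legs (7 → 12 → 11) gives a lower bound of 2 + 1 = 3 moves.
The shortest route satisfying every rule uses 7 moves: 7 → 6 → 10 → 14 → 15 → 16 → 12 → 11.
The no-revisit rule (legs can't share cells) pushes the minimum above the 3-move bound; an exhaustive check rules out every length from 3 to 6 (on a 4-connected grid the length of any start-to-goal walk has the same parity as the Manhattan bound, so only lengths 3, 5, 7, … need checking), leaving 7 as the minimum.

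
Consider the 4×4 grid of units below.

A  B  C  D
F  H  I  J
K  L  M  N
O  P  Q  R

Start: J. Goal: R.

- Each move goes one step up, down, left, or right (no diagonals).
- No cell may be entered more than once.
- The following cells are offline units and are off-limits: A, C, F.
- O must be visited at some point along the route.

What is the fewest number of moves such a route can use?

Any route passes through O somewhere between J and R. Summing Manhattan distances along the two legs (J → O → R) gives a lower bound of 5 + 3 = 8 moves.
A route of 8 moves achieves this: J → N → M → L → K → O → P → Q → R.
Since 8 matches the lower bound, it is optimal.

8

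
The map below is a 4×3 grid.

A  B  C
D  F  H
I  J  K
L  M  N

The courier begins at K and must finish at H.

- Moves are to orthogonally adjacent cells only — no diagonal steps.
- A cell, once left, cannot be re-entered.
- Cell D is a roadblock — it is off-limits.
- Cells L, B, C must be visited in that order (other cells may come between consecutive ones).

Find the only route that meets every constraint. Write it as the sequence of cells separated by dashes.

The waypoints must appear in the order L, B, C, with no cell reused.
Route from K: down to N, 2× left (reaching L), up to I, right to J, 2× up (reaching B), right to C, down to H — 9 moves in all.
Check: order respected (L at step 3, B at step 7, C at step 8).

K - N - M - L - I - J - F - B - C - H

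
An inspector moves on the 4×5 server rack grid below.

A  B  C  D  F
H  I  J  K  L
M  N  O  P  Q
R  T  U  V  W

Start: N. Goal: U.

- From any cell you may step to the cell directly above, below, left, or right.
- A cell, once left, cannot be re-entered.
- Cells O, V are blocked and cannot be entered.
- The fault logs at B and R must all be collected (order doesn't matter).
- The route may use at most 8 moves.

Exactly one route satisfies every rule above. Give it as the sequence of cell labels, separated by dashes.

The 8-move cap with required stops at B, R leaves no slack for detours.
Route from N: 2× up (reaching B), left to A, 3× down (reaching R), 2× right (reaching U) — 8 moves in all.
Check: all required cells visited; 8 ≤ 8 moves.

N - I - B - A - H - M - R - T - U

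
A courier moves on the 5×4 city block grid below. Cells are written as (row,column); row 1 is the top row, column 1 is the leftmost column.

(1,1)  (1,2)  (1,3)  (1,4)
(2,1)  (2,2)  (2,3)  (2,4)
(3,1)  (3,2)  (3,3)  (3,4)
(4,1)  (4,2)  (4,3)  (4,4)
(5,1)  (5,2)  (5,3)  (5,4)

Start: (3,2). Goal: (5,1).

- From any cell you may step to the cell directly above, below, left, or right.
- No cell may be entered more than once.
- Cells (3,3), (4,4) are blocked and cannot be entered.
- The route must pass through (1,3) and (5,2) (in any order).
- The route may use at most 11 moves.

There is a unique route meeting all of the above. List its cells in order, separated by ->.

Any route must reach (1,3) and (5,2) and still end at (5,1) within 11 moves, so the order of the required stops is forced.
Route from (3,2): up 1 to (2,2), right 1 to (2,3), up 1 to (1,3), left 2 to (1,1), down 3 to (4,1), right 1 to (4,2), down 1 to (5,2), left 1 to (5,1) — 11 moves in all.
Check: all required cells visited; 11 ≤ 11 moves.

(3,2) -> (2,2) -> (2,3) -> (1,3) -> (1,2) -> (1,1) -> (2,1) -> (3,1) -> (4,1) -> (4,2) -> (5,2) -> (5,1)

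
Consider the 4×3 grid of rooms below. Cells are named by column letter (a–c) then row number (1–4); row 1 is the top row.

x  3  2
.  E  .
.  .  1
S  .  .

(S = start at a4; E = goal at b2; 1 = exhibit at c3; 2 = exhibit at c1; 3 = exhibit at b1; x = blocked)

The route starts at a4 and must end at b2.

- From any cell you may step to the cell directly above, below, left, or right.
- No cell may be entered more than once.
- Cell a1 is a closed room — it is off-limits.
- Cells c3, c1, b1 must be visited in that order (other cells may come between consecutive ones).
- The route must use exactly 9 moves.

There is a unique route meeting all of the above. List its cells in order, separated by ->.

The waypoints must appear in the order c3, c1, b1, with no cell reused.
Route from a4: up 1 to a3, right 1 to b3, down 1 to b4, right 1 to c4, up 3 to c1, left 1 to b1, down 1 to b2 — 9 moves in all.
Check: order respected (1 at step 5, 2 at step 7, 3 at step 8); 9 moves as required.

a4 -> a3 -> b3 -> b4 -> c4 -> c3 -> c2 -> c1 -> b1 -> b2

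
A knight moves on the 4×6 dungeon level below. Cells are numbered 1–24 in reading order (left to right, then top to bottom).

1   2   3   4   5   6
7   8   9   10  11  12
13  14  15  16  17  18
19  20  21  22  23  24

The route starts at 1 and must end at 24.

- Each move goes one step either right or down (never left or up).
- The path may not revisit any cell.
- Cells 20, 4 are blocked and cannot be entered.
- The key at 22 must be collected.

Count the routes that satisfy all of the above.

A right/down-only route from 1 to 24 makes exactly 3 down-moves and 5 right-moves in some order.
With no other constraints that would be C(8,3) = 56 routes.
Split at 22 and multiply the segment counts (each segment already excludes blocked cells): 1→22: 15; 22→24: 1; product = 15.
That gives 15 routes.

15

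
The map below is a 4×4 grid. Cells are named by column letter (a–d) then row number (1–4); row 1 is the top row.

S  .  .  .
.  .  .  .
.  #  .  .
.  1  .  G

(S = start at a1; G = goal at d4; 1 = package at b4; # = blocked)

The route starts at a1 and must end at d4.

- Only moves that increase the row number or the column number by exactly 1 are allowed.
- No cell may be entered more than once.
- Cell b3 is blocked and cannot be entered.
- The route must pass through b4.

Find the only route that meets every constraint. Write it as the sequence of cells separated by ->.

a1 -> a2 -> a3 -> a4 -> b4 -> c4 -> d4

Moves only go right or down, so the column and row indices never decrease.
Route from a1: 3× down (reaching a4), 3× right (reaching d4) — 6 moves in all.
Check: all required cells visited.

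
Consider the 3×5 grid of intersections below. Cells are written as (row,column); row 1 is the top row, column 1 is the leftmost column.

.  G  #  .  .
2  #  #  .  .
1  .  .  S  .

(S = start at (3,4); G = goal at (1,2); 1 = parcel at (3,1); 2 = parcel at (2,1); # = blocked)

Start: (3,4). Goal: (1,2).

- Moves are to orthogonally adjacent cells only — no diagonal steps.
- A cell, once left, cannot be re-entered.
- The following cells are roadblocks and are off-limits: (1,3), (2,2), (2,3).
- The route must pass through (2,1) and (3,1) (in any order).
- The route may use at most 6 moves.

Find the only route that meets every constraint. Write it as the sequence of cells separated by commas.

(3,4), (3,3), (3,2), (3,1), (2,1), (1,1), (1,2)

The 6-move cap with required stops at (2,1), (3,1) leaves no slack for detours.
Route from (3,4): 3× left (reaching (3,1)), 2× up (reaching (1,1)), right to (1,2) — 6 moves in all.
Check: all required cells visited; 6 ≤ 6 moves.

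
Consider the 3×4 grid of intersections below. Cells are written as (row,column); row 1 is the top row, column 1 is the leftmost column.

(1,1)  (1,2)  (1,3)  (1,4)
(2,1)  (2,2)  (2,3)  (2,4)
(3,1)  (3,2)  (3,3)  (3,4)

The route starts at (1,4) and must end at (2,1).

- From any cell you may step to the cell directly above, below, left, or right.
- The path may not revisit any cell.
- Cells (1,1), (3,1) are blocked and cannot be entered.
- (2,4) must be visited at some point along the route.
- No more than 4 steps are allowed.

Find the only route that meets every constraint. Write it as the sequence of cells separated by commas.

(1,4), (2,4), (2,3), (2,2), (2,1)

The 4-move cap with required stops at (2,4) leaves no slack for detours.
Route from (1,4): down 1 to (2,4), left 3 to (2,1) — 4 moves in all.
Check: all required cells visited; 4 ≤ 4 moves.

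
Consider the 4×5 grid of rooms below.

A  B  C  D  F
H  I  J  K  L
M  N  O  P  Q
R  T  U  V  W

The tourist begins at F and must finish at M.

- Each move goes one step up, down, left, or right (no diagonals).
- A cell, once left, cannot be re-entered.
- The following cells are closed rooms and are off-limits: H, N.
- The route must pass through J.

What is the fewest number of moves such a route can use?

Any route passes through J somewhere between F and M. Summing Manhattan distances along the two legs (F → J → M) gives a lower bound of 3 + 3 = 6 moves.
That bound ignores the blocked cells. Measuring each leg by the fewest moves that actually steer around them (F→J: 3; J→M: 5) raises the lower bound to 8.
A route of 8 moves exists: F → L → K → J → O → U → T → R → M.
Since 8 matches that lower bound, it is optimal.

8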